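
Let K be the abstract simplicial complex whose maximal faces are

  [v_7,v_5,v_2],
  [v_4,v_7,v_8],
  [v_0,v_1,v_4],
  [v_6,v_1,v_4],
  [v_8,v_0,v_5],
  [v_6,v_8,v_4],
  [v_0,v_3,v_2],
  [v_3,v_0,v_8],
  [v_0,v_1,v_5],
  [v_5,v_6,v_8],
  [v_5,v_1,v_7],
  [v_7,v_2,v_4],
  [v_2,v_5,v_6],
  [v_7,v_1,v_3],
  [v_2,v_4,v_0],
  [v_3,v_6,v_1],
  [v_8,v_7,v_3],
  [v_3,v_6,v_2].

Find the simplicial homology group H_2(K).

H_2 ≅ Z.

Fix the vertex order v_0 < v_1 < v_2 < v_3 < v_4 < v_5 < v_6 < v_7 < v_8 and write every simplex with vertices in increasing order. Then dim K = 2 and the simplices of K are:

  0-simplices (9): [v_0], [v_1], [v_2], [v_3], [v_4], [v_5], [v_6], [v_7], [v_8]
  1-simplices (27): (27 of them)
  2-simplices (18): (18 of them)

Hence C_0 ≅ Z^9, C_1 ≅ Z^27, C_2 ≅ Z^18.

The boundary map ∂_1: C_1 → C_0 is given by ∂[p,q] = [q] − [p].
This gives a 9×27 integer matrix of rank 8; reducing to Smith normal form yields diagonal entries (1,1,1,1,1,1,1,1).

Boundary ∂_2: C_2 → C_1 maps a triangle to the signed sum of its edges. For instance
  ∂[v_1,v_5,v_7] = [v_5,v_7] − [v_1,v_7] + [v_1,v_5],
  ∂[v_0,v_1,v_5] = [v_1,v_5] − [v_0,v_5] + [v_0,v_1].
The resulting 27×18 matrix has rank 17, and its Smith normal form has invariant factors (1,1,1,1,1,1,1,1,1,1,1,1,1,1,1,1,1).

Computing H_k = (kernel of ∂_k) / (image of ∂_{k+1}):

  H_2: rank ker ∂_2 − rank ∂_3 = (18 − 17) − 0 = 1, and there is no ∂_3, so H_2 = Z.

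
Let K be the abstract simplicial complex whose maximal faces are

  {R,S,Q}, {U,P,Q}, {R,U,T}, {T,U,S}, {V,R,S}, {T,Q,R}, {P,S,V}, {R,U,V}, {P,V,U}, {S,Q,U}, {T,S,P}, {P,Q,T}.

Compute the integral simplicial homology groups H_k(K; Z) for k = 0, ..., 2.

H_0 ≅ Z,  H_1 ≅ Z/2,  H_2 = 0.

Fix the vertex order P < Q < R < S < T < U < V and write every simplex with vertices in increasing order. Then dim K = 2 and the simplices of K are:

  0-simplices (7): P, Q, R, S, T, U, V
  1-simplices (18): PQ, PS, PT, PU, PV, QR, QS, QT, QU, RS, RT, RU, RV, ST, SU, SV, TU, UV
  2-simplices (12): PQT, PQU, PST, PSV, PUV, QRS, QRT, QSU, RSV, RTU, RUV, STU

Hence C_0 ≅ Z^7, C_1 ≅ Z^18, C_2 ≅ Z^12.

∂_1: C_1 → C_0 sends each edge [p,q] (with p < q) to q − p. For instance
  ∂PT = T − P.
This gives a 7×18 integer matrix of rank 6; reducing to Smith normal form yields diagonal entries (1,1,1,1,1,1).

The boundary map ∂_2: C_2 → C_1 maps a triangle to the signed sum of its edges. For instance
  ∂RTU = TU − RU + RT,
  ∂STU = TU − SU + ST.
The resulting 18×12 matrix has rank 12, and its Smith normal form has invariant factors (1,1,1,1,1,1,1,1,1,1,1,2).

Reading off H_k = ker ∂_k / im ∂_{k+1}:

  H_0: rank C_0 − rank ∂_1 = 7 − 6 = 1, and the invariant factors of ∂_1 are all 1, so H_0 = Z.
  H_1: rank ker ∂_1 − rank ∂_2 = (18 − 6) − 12 = 0, and ∂_2 has invariant factor 2 > 1, so H_1 = Z/2.
  H_2: rank ker ∂_2 − rank ∂_3 = (12 − 12) − 0 = 0, and there is no ∂_3, so H_2 = 0.

As a check, the Euler characteristic is 7 − 18 + 12 = 1, which agrees with 1 − 0 + 0 = 1.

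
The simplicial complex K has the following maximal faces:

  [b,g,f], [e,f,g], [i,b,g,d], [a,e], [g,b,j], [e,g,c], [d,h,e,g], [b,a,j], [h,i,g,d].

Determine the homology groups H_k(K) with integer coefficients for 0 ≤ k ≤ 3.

H_0 ≅ Z,  H_1 ≅ Z,  H_2 = 0,  H_3 = 0.

Order the vertices as a < b < c < d < e < f < g < h < i < j. Listing each simplex with vertices in this order, K has dimension 3 with simplices:

  0-simplices (10): a, b, c, d, e, f, g, h, i, j
  1-simplices (22): ab, ae, aj, bd, bf, bg, bi, bj, ce, cg, de, dg, dh, di, ef, eg, eh, fg, gh, gi, gj, hi
  2-simplices (15): abj, bdg, bdi, bfg, bgi, bgj, ceg, deg, deh, dgh, dgi, dhi, efg, egh, ghi
  3-simplices (3): bdgi, degh, dghi

Hence C_0 ≅ Z^10, C_1 ≅ Z^22, C_2 ≅ Z^15, C_3 ≅ Z^3.

The boundary map ∂_1: C_1 → C_0 maps an edge to its endpoints' difference, ∂[p,q] = q − p.
This gives a 10×22 integer matrix of rank 9; reducing to Smith normal form yields diagonal entries (1,1,1,1,1,1,1,1,1).

∂_2: C_2 → C_1 sends each 2-simplex [p,q,r] to [q,r] − [p,r] + [p,q]. For instance
  ∂abj = bj − aj + ab,
  ∂bdi = di − bi + bd.
As a 22×15 matrix over Z this has rank 12, with invariant factors (1,1,1,1,1,1,1,1,1,1,1,1).

Boundary ∂_3: C_3 → C_2 sends each 3-simplex σ to the alternating sum Σ_i (−1)^i (σ with its i-th vertex removed). For instance
  ∂dghi = ghi − dhi + dgi − dgh,
  ∂bdgi = dgi − bgi + bdi − bdg.
The resulting 15×3 matrix has rank 3, and its Smith normal form has invariant factors (1,1,1).

Now H_k = ker ∂_k / im ∂_{k+1}, so:

  H_0: rank C_0 − rank ∂_1 = 10 − 9 = 1, and the invariant factors of ∂_1 are all 1, so H_0 = Z.
  H_1: rank ker ∂_1 − rank ∂_2 = (22 − 9) − 12 = 1, and the invariant factors of ∂_2 are all 1, so H_1 = Z.
  H_2: rank ker ∂_2 − rank ∂_3 = (15 − 12) − 3 = 0, and the invariant factors of ∂_3 are all 1, so H_2 = 0.
  H_3: rank ker ∂_3 − rank ∂_4 = (3 − 3) − 0 = 0, and there is no ∂_4, so H_3 = 0.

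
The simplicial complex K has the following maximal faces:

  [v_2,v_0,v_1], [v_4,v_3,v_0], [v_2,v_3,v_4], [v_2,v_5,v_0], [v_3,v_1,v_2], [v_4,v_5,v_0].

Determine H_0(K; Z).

H_0 ≅ Z.

Order the vertices as v_0 < v_1 < v_2 < v_3 < v_4 < v_5. Listing each simplex with vertices in this order, K has dimension 2 with simplices:

  0-simplices (6): [v_0], [v_1], [v_2], [v_3], [v_4], [v_5]
  1-simplices (12): [v_0,v_1], [v_0,v_2], [v_0,v_3], [v_0,v_4], [v_0,v_5], [v_1,v_2], [v_1,v_3], [v_2,v_3], [v_2,v_4], [v_2,v_5], [v_3,v_4], [v_4,v_5]
  2-simplices (6): [v_0,v_1,v_2], [v_0,v_2,v_5], [v_0,v_3,v_4], [v_0,v_4,v_5], [v_1,v_2,v_3], [v_2,v_3,v_4]

giving chain groups C_0 ≅ Z^6, C_1 ≅ Z^12, C_2 ≅ Z^6.

The boundary map ∂_1: C_1 → C_0 maps an edge to its endpoints' difference, ∂[p,q] = q − p.
As a 6×12 matrix over Z this has rank 5, with invariant factors (1,1,1,1,1).

∂_2: C_2 → C_1 maps a triangle to the signed sum of its edges. For instance
  ∂[v_0,v_2,v_5] = [v_2,v_5] − [v_0,v_5] + [v_0,v_2],
  ∂[v_0,v_1,v_2] = [v_1,v_2] − [v_0,v_2] + [v_0,v_1].
The 12×6 boundary matrix has rank 6 and Smith normal form diag(1,1,1,1,1,1).

From H_k ≅ ker(∂_k) / im(∂_{k+1}) we obtain:

  H_0: rank C_0 − rank ∂_1 = 6 − 5 = 1, and the invariant factors of ∂_1 are all 1, so H_0 ≅ Z.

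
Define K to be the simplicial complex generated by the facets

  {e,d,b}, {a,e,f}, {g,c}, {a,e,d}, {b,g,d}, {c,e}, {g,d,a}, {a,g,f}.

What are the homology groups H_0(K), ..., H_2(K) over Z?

H_0 ≅ Z,  H_1 ≅ Z,  H_2 = 0.

Take the total order a < b < c < d < e < f < g on the vertex set. Then K (dimension 2) consists of the simplices:

  0-simplices (7): a, b, c, d, e, f, g
  1-simplices (13): ad, ae, af, ag, bd, be, bg, ce, cg, de, dg, ef, fg
  2-simplices (6): ade, adg, aef, afg, bde, bdg

giving chain groups C_0 ≅ Z^7, C_1 ≅ Z^13, C_2 ≅ Z^6.

The boundary map ∂_1: C_1 → C_0 is given by ∂[p,q] = [q] − [p].
The resulting 7×13 matrix has rank 6, and its Smith normal form has invariant factors (1,1,1,1,1,1).

Boundary ∂_2: C_2 → C_1 sends each 2-simplex [p,q,r] to [q,r] − [p,r] + [p,q]. For instance
  ∂bde = de − be + bd,
  ∂adg = dg − ag + ad.
This gives a 13×6 integer matrix of rank 6; reducing to Smith normal form yields diagonal entries (1,1,1,1,1,1).

Now H_k = ker ∂_k / im ∂_{k+1}, so:

  H_0: rank C_0 − rank ∂_1 = 7 − 6 = 1, and the invariant factors of ∂_1 are all 1, so H_0 = Z.
  H_1: rank ker ∂_1 − rank ∂_2 = (13 − 6) − 6 = 1, and the invariant factors of ∂_2 are all 1, so H_1 = Z.
  H_2: rank ker ∂_2 − rank ∂_3 = (6 − 6) − 0 = 0, and there is no ∂_3, so H_2 = 0.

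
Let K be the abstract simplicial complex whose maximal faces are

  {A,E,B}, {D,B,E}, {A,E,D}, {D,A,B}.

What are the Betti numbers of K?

b_0 = 1, b_1 = 0, b_2 = 1.

Take the total order A < B < D < E on the vertex set. Then K (dimension 2) consists of the simplices:

  0-simplices (4): A, B, D, E
  1-simplices (6): AB, AD, AE, BD, BE, DE
  2-simplices (4): ABD, ABE, ADE, BDE

so the chain groups are C_0 ≅ Z^4, C_1 ≅ Z^6, C_2 ≅ Z^4.

Boundary ∂_1: C_1 → C_0 sends each edge [p,q] (with p < q) to q − p.
The 4×6 boundary matrix has rank 3 and Smith normal form diag(1,1,1).

Boundary ∂_2: C_2 → C_1 acts by ∂[p,q,r] = [q,r] − [p,r] + [p,q]. For instance
  ∂ABE = BE − AE + AB,
  ∂ADE = DE − AE + AD.
The resulting 6×4 matrix has rank 3, and its Smith normal form has invariant factors (1,1,1).

Now H_k = ker ∂_k / im ∂_{k+1}, so:

  H_0: rank C_0 − rank ∂_1 = 4 − 3 = 1, and the invariant factors of ∂_1 are all 1, so H_0 = Z.
  H_1: rank ker ∂_1 − rank ∂_2 = (6 − 3) − 3 = 0, and the invariant factors of ∂_2 are all 1, so H_1 = 0.
  H_2: rank ker ∂_2 − rank ∂_3 = (4 − 3) − 0 = 1, and there is no ∂_3, so H_2 = Z.

(K is a triangulation of the 2-sphere S^2.)

Hence the Betti numbers are b_0 = 1, b_1 = 0, b_2 = 1.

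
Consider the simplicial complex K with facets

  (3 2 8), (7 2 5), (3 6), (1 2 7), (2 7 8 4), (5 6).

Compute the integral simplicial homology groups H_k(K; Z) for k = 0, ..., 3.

Order the vertices as 1 < 2 < 3 < 4 < 5 < 6 < 7 < 8. Listing each simplex with vertices in this order, K has dimension 3 with simplices:

  0-simplices (8): [1], [2], [3], [4], [5], [6], [7], [8]
  1-simplices (14): [1,2], [1,7], [2,3], [2,4], [2,5], [2,7], [2,8], [3,6], [3,8], [4,7], [4,8], [5,6], [5,7], [7,8]
  2-simplices (7): [1,2,7], [2,3,8], [2,4,7], [2,4,8], [2,5,7], [2,7,8], [4,7,8]
  3-simplices (1): [2,4,7,8]

Hence C_0 ≅ Z^8, C_1 ≅ Z^14, C_2 ≅ Z^7, C_3 ≅ Z^1.

∂_1: C_1 → C_0 maps an edge to its endpoints' difference, ∂[p,q] = q − p.
This gives a 8×14 integer matrix of rank 7; reducing to Smith normal form yields diagonal entries (1,1,1,1,1,1,1).

Boundary ∂_2: C_2 → C_1 maps a triangle to the signed sum of its edges. For instance
  ∂[2,4,7] = [4,7] − [2,7] + [2,4],
  ∂[4,7,8] = [7,8] − [4,8] + [4,7].
The resulting 14×7 matrix has rank 6, and its Smith normal form has invariant factors (1,1,1,1,1,1).

∂_3: C_3 → C_2 sends each 3-simplex σ to the alternating sum Σ_i (−1)^i (σ with its i-th vertex removed). For instance
  ∂[2,4,7,8] = [4,7,8] − [2,7,8] + [2,4,8] − [2,4,7].
The resulting 7×1 matrix has rank 1, and its Smith normal form has invariant factors (1).

Reading off H_k = ker ∂_k / im ∂_{k+1}:

  H_0: rank C_0 − rank ∂_1 = 8 − 7 = 1, and the invariant factors of ∂_1 are all 1, so H_0 = Z.
  H_1: rank ker ∂_1 − rank ∂_2 = (14 − 7) − 6 = 1, and the invariant factors of ∂_2 are all 1, so H_1 = Z.
  H_2: rank ker ∂_2 − rank ∂_3 = (7 − 6) − 1 = 0, and the invariant factors of ∂_3 are all 1, so H_2 = 0.
  H_3: rank ker ∂_3 − rank ∂_4 = (1 − 1) − 0 = 0, and there is no ∂_4, so H_3 = 0.

As a check, the Euler characteristic is 8 − 14 + 7 − 1 = 0, which agrees with 1 − 1 + 0 − 0 = 0.

H_0 ≅ Z,  H_1 ≅ Z,  H_2 = 0,  H_3 = 0.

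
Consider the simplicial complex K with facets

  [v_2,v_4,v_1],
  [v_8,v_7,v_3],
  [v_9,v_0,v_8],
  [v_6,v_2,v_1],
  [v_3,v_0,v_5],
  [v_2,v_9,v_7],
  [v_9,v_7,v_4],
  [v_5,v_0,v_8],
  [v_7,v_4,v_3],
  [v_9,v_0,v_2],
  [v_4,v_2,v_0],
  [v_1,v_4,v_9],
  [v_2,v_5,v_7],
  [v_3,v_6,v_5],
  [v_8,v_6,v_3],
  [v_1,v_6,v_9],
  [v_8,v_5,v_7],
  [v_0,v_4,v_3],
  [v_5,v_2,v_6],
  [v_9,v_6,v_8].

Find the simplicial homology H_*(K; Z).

H_0 ≅ Z,  H_1 ≅ Z ⊕ Z_2,  H_2 = 0.

Order the vertices as v_0 < v_1 < v_2 < v_3 < v_4 < v_5 < v_6 < v_7 < v_8 < v_9. Listing each simplex with vertices in this order, K has dimension 2 with simplices:

  0-simplices (10): [v_0], [v_1], [v_2], [v_3], [v_4], [v_5], [v_6], [v_7], [v_8], [v_9]
  1-simplices (30): (30 of them)
  2-simplices (20): (20 of them)

so the chain groups are C_0 ≅ Z^10, C_1 ≅ Z^30, C_2 ≅ Z^20.

The boundary map ∂_1: C_1 → C_0 sends each edge [p,q] (with p < q) to q − p.
As a 10×30 matrix over Z this has rank 9, with invariant factors (1,1,1,1,1,1,1,1,1).

Boundary ∂_2: C_2 → C_1 acts by ∂[p,q,r] = [q,r] − [p,r] + [p,q]. For instance
  ∂[v_0,v_2,v_4] = [v_2,v_4] − [v_0,v_4] + [v_0,v_2],
  ∂[v_1,v_2,v_6] = [v_2,v_6] − [v_1,v_6] + [v_1,v_2].
This gives a 30×20 integer matrix of rank 20; reducing to Smith normal form yields diagonal entries (1,1,1,1,1,1,1,1,1,1,1,1,1,1,1,1,1,1,1,2).

Reading off H_k = ker ∂_k / im ∂_{k+1}:

  H_0: rank C_0 − rank ∂_1 = 10 − 9 = 1, and the invariant factors of ∂_1 are all 1, so H_0 ≅ Z.
  H_1: rank ker ∂_1 − rank ∂_2 = (30 − 9) − 20 = 1, and ∂_2 has invariant factor 2 > 1, so H_1 ≅ Z ⊕ Z_2.
  H_2: rank ker ∂_2 − rank ∂_3 = (20 − 20) − 0 = 0, and there is no ∂_3, so H_2 ≅ 0.

(K is a triangulation of the Klein bottle.)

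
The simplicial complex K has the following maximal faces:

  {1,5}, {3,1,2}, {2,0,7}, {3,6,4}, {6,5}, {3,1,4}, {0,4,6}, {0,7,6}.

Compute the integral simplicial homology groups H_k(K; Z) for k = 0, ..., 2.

Fix the vertex order 0 < 1 < 2 < 3 < 4 < 5 < 6 < 7 and write every simplex with vertices in increasing order. Then dim K = 2 and the simplices of K are:

  0-simplices (8): [0], [1], [2], [3], [4], [5], [6], [7]
  1-simplices (15): [0,2], [0,4], [0,6], [0,7], [1,2], [1,3], [1,4], [1,5], [2,3], [2,7], [3,4], [3,6], [4,6], [5,6], [6,7]
  2-simplices (6): [0,2,7], [0,4,6], [0,6,7], [1,2,3], [1,3,4], [3,4,6]

Hence C_0 ≅ Z^8, C_1 ≅ Z^15, C_2 ≅ Z^6.

Boundary ∂_1: C_1 → C_0 is given by ∂[p,q] = [q] − [p].
This gives a 8×15 integer matrix of rank 7; reducing to Smith normal form yields diagonal entries (1,1,1,1,1,1,1).

Boundary ∂_2: C_2 → C_1 sends each 2-simplex [p,q,r] to [q,r] − [p,r] + [p,q]. For instance
  ∂[0,2,7] = [2,7] − [0,7] + [0,2],
  ∂[1,3,4] = [3,4] − [1,4] + [1,3].
This gives a 15×6 integer matrix of rank 6; reducing to Smith normal form yields diagonal entries (1,1,1,1,1,1).

From H_k ≅ ker(∂_k) / im(∂_{k+1}) we obtain:

  H_0: rank C_0 − rank ∂_1 = 8 − 7 = 1, and the invariant factors of ∂_1 are all 1, so H_0 = Z.
  H_1: rank ker ∂_1 − rank ∂_2 = (15 − 7) − 6 = 2, and the invariant factors of ∂_2 are all 1, so H_1 = Z^2.
  H_2: rank ker ∂_2 − rank ∂_3 = (6 − 6) − 0 = 0, and there is no ∂_3, so H_2 = 0.

As a check, the Euler characteristic is 8 − 15 + 6 = -1, which agrees with 1 − 2 + 0 = -1.

H_0 ≅ Z,  H_1 ≅ Z^2,  H_2 = 0.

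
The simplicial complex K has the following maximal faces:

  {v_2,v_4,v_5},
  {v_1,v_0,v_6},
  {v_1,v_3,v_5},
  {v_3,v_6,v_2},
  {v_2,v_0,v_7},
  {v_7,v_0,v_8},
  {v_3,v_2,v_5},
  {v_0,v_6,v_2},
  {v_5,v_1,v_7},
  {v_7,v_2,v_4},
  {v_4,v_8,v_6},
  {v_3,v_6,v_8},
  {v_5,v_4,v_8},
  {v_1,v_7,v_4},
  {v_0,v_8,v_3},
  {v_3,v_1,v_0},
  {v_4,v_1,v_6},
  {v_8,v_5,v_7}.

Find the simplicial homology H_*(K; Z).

H_0 = Z,  H_1 = Z ⊕ Z/2Z,  H_2 = 0.

Order the vertices as v_0 < v_1 < v_2 < v_3 < v_4 < v_5 < v_6 < v_7 < v_8. Listing each simplex with vertices in this order, K has dimension 2 with simplices:

  0-simplices (9): [v_0], [v_1], [v_2], [v_3], [v_4], [v_5], [v_6], [v_7], [v_8]
  1-simplices (27): (27 of them)
  2-simplices (18): (18 of them)

Hence C_0 ≅ Z^9, C_1 ≅ Z^27, C_2 ≅ Z^18.

The boundary map ∂_1: C_1 → C_0 sends each edge [p,q] (with p < q) to q − p.
The resulting 9×27 matrix has rank 8, and its Smith normal form has invariant factors (1,1,1,1,1,1,1,1).

∂_2: C_2 → C_1 maps a triangle to the signed sum of its edges. For instance
  ∂[v_5,v_7,v_8] = [v_7,v_8] − [v_5,v_8] + [v_5,v_7],
  ∂[v_1,v_5,v_7] = [v_5,v_7] − [v_1,v_7] + [v_1,v_5].
As a 27×18 matrix over Z this has rank 18, with invariant factors (1,1,1,1,1,1,1,1,1,1,1,1,1,1,1,1,1,2).

Reading off H_k = ker ∂_k / im ∂_{k+1}:

  H_0: rank C_0 − rank ∂_1 = 9 − 8 = 1, and the invariant factors of ∂_1 are all 1, so H_0 = Z.
  H_1: rank ker ∂_1 − rank ∂_2 = (27 − 8) − 18 = 1, and ∂_2 has invariant factor 2 > 1, so H_1 = Z ⊕ Z/2Z.
  H_2: rank ker ∂_2 − rank ∂_3 = (18 − 18) − 0 = 0, and there is no ∂_3, so H_2 = 0.

As a check, the Euler characteristic is 9 − 27 + 18 = 0, which agrees with 1 − 1 + 0 = 0.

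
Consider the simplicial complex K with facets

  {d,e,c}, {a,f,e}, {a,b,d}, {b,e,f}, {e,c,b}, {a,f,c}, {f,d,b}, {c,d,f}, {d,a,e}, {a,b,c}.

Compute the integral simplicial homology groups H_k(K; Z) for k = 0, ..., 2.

K has 6 vertices, 15 edges, 10 triangles.
rank ∂_0 = 0, rank ∂_1 = 5 ⇒ b_0 = 6 − 0 − 5 = 1; all invariant factors of ∂_1 are 1 so no torsion. So H_0 = Z.
rank ∂_1 = 5, rank ∂_2 = 10 ⇒ b_1 = 15 − 5 − 10 = 0; ∂_2 has invariant factor(s) [2] giving torsion. So H_1 = Z/2Z.
rank ∂_2 = 10, rank ∂_3 = 0 ⇒ b_2 = 10 − 10 − 0 = 0. So H_2 = 0.

H_0 = Z,  H_1 = Z/2Z,  H_2 = 0.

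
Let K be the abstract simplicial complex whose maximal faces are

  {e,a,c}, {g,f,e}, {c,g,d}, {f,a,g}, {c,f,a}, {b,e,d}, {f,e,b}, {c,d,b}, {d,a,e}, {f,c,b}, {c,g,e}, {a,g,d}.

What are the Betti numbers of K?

b_0 = 1, b_1 = 0, b_2 = 0.

We work with the vertex ordering a < b < c < d < e < f < g. The simplices of K, each written with vertices in increasing order, are:

  0-simplices (7): a, b, c, d, e, f, g
  1-simplices (18): ac, ad, ae, af, ag, bc, bd, be, bf, cd, ce, cf, cg, de, dg, ef, eg, fg
  2-simplices (12): ace, acf, ade, adg, afg, bcd, bcf, bde, bef, cdg, ceg, efg

so the chain groups are C_0 ≅ Z^7, C_1 ≅ Z^18, C_2 ≅ Z^12.

∂_1: C_1 → C_0 is given by ∂[p,q] = [q] − [p].
As a 7×18 matrix over Z this has rank 6, with invariant factors (1,1,1,1,1,1).

The boundary map ∂_2: C_2 → C_1 acts by ∂[p,q,r] = [q,r] − [p,r] + [p,q]. For instance
  ∂acf = cf − af + ac,
  ∂bef = ef − bf + be.
The resulting 18×12 matrix has rank 12, and its Smith normal form has invariant factors (1,1,1,1,1,1,1,1,1,1,1,2).

From H_k ≅ ker(∂_k) / im(∂_{k+1}) we obtain:

  H_0: rank C_0 − rank ∂_1 = 7 − 6 = 1, and the invariant factors of ∂_1 are all 1, so H_0 = Z.
  H_1: rank ker ∂_1 − rank ∂_2 = (18 − 6) − 12 = 0, and ∂_2 has invariant factor 2 > 1, so H_1 = Z/2Z.
  H_2: rank ker ∂_2 − rank ∂_3 = (12 − 12) − 0 = 0, and there is no ∂_3, so H_2 = 0.

As a check, the Euler characteristic is 7 − 18 + 12 = 1, which agrees with 1 − 0 + 0 = 1.

Hence the Betti numbers are b_0 = 1, b_1 = 0, b_2 = 0.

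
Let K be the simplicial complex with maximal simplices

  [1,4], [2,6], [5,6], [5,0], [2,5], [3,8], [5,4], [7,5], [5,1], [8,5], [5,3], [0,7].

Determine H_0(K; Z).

K has 9 vertices, 12 edges.
rank ∂_0 = 0, rank ∂_1 = 8 ⇒ b_0 = 9 − 0 − 8 = 1; all invariant factors of ∂_1 are 1 so no torsion. So H_0 = Z.

H_0 ≅ Z.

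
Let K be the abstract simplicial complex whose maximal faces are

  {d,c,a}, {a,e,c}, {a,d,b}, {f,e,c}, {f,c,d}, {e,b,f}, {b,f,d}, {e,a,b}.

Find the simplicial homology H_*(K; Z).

Fix the vertex order a < b < c < d < e < f and write every simplex with vertices in increasing order. Then dim K = 2 and the simplices of K are:

  0-simplices (6): a, b, c, d, e, f
  1-simplices (12): ab, ac, ad, ae, bd, be, bf, cd, ce, cf, df, ef
  2-simplices (8): abd, abe, acd, ace, bdf, bef, cdf, cef

giving chain groups C_0 ≅ Z^6, C_1 ≅ Z^12, C_2 ≅ Z^8.

Boundary ∂_1: C_1 → C_0 maps an edge to its endpoints' difference, ∂[p,q] = q − p. For instance
  ∂ab = b − a.
The resulting 6×12 matrix has rank 5, and its Smith normal form has invariant factors (1,1,1,1,1).

∂_2: C_2 → C_1 sends each 2-simplex [p,q,r] to [q,r] − [p,r] + [p,q]. For instance
  ∂cef = ef − cf + ce,
  ∂ace = ce − ae + ac.
The 12×8 boundary matrix has rank 7 and Smith normal form diag(1,1,1,1,1,1,1).

Now H_k = ker ∂_k / im ∂_{k+1}, so:

  H_0: rank C_0 − rank ∂_1 = 6 − 5 = 1, and the invariant factors of ∂_1 are all 1, so H_0 = Z.
  H_1: rank ker ∂_1 − rank ∂_2 = (12 − 5) − 7 = 0, and the invariant factors of ∂_2 are all 1, so H_1 = 0.
  H_2: rank ker ∂_2 − rank ∂_3 = (8 − 7) − 0 = 1, and there is no ∂_3, so H_2 = Z.

H_0 ≅ Z,  H_1 = 0,  H_2 ≅ Z.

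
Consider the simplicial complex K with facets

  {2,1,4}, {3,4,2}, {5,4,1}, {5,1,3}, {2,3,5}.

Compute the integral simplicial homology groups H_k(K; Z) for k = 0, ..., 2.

Fix the vertex order 1 < 2 < 3 < 4 < 5 and write every simplex with vertices in increasing order. Then dim K = 2 and the simplices of K are:

  0-simplices (5): [1], [2], [3], [4], [5]
  1-simplices (10): [1,2], [1,3], [1,4], [1,5], [2,3], [2,4], [2,5], [3,4], [3,5], [4,5]
  2-simplices (5): [1,2,4], [1,3,5], [1,4,5], [2,3,4], [2,3,5]

Hence C_0 ≅ Z^5, C_1 ≅ Z^10, C_2 ≅ Z^5.

The boundary map ∂_1: C_1 → C_0 is given by ∂[p,q] = [q] − [p].
The resulting 5×10 matrix has rank 4, and its Smith normal form has invariant factors (1,1,1,1).

∂_2: C_2 → C_1 acts by ∂[p,q,r] = [q,r] − [p,r] + [p,q]. For instance
  ∂[2,3,4] = [3,4] − [2,4] + [2,3],
  ∂[1,3,5] = [3,5] − [1,5] + [1,3].
This gives a 10×5 integer matrix of rank 5; reducing to Smith normal form yields diagonal entries (1,1,1,1,1).

Computing H_k = (kernel of ∂_k) / (image of ∂_{k+1}):

  H_0: rank C_0 − rank ∂_1 = 5 − 4 = 1, and the invariant factors of ∂_1 are all 1, so H_0 = Z.
  H_1: rank ker ∂_1 − rank ∂_2 = (10 − 4) − 5 = 1, and the invariant factors of ∂_2 are all 1, so H_1 = Z.
  H_2: rank ker ∂_2 − rank ∂_3 = (5 − 5) − 0 = 0, and there is no ∂_3, so H_2 = 0.

H_0 ≅ Z,  H_1 ≅ Z,  H_2 = 0.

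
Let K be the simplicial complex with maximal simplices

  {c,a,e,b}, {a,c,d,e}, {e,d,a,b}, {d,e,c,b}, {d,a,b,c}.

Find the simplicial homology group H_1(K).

Order the vertices as a < b < c < d < e. Listing each simplex with vertices in this order, K has dimension 3 with simplices:

  0-simplices (5): a, b, c, d, e
  1-simplices (10): ab, ac, ad, ae, bc, bd, be, cd, ce, de
  2-simplices (10): abc, abd, abe, acd, ace, ade, bcd, bce, bde, cde
  3-simplices (5): abcd, abce, abde, acde, bcde

so the chain groups are C_0 ≅ Z^5, C_1 ≅ Z^10, C_2 ≅ Z^10, C_3 ≅ Z^5.

∂_1: C_1 → C_0 is given by ∂[p,q] = [q] − [p]. For instance
  ∂de = e − d.
As a 5×10 matrix over Z this has rank 4, with invariant factors (1,1,1,1).

The boundary map ∂_2: C_2 → C_1 acts by ∂[p,q,r] = [q,r] − [p,r] + [p,q]. For instance
  ∂cde = de − ce + cd,
  ∂bde = de − be + bd.
The 10×10 boundary matrix has rank 6 and Smith normal form diag(1,1,1,1,1,1).

∂_3: C_3 → C_2 sends each 3-simplex σ to the alternating sum Σ_i (−1)^i (σ with its i-th vertex removed). For instance
  ∂bcde = cde − bde + bce − bcd,
  ∂abce = bce − ace + abe − abc.
The 10×5 boundary matrix has rank 4 and Smith normal form diag(1,1,1,1).

Computing H_k = (kernel of ∂_k) / (image of ∂_{k+1}):

  H_1: rank ker ∂_1 − rank ∂_2 = (10 − 4) − 6 = 0, and the invariant factors of ∂_2 are all 1, so H_1 = 0.

H_1 = 0.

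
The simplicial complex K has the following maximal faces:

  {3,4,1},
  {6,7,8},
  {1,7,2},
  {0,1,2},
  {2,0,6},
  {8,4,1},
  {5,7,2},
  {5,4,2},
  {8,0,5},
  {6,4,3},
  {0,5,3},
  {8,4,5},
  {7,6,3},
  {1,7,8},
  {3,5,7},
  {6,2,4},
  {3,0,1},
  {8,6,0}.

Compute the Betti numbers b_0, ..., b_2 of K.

Take the total order 0 < 1 < 2 < 3 < 4 < 5 < 6 < 7 < 8 on the vertex set. Then K (dimension 2) consists of the simplices:

  0-simplices (9): [0], [1], [2], [3], [4], [5], [6], [7], [8]
  1-simplices (27): (27 of them)
  2-simplices (18): [0,1,2], [0,1,3], [0,2,6], [0,3,5], [0,5,8], [0,6,8], [1,2,7], [1,3,4], [1,4,8], [1,7,8], [2,4,5], [2,4,6], [2,5,7], [3,4,6], [3,5,7], [3,6,7], [4,5,8], [6,7,8]

giving chain groups C_0 ≅ Z^9, C_1 ≅ Z^27, C_2 ≅ Z^18.

The boundary map ∂_1: C_1 → C_0 is given by ∂[p,q] = [q] − [p]. For instance
  ∂[2,4] = [4] − [2].
This gives a 9×27 integer matrix of rank 8; reducing to Smith normal form yields diagonal entries (1,1,1,1,1,1,1,1).

Boundary ∂_2: C_2 → C_1 sends each 2-simplex [p,q,r] to [q,r] − [p,r] + [p,q]. For instance
  ∂[0,1,2] = [1,2] − [0,2] + [0,1],
  ∂[3,6,7] = [6,7] − [3,7] + [3,6].
This gives a 27×18 integer matrix of rank 17; reducing to Smith normal form yields diagonal entries (1,1,1,1,1,1,1,1,1,1,1,1,1,1,1,1,1).

Reading off H_k = ker ∂_k / im ∂_{k+1}:

  H_0: rank C_0 − rank ∂_1 = 9 − 8 = 1, and the invariant factors of ∂_1 are all 1, so H_0 ≅ Z.
  H_1: rank ker ∂_1 − rank ∂_2 = (27 − 8) − 17 = 2, and the invariant factors of ∂_2 are all 1, so H_1 ≅ Z^2.
  H_2: rank ker ∂_2 − rank ∂_3 = (18 − 17) − 0 = 1, and there is no ∂_3, so H_2 ≅ Z.

Hence the Betti numbers are b_0 = 1, b_1 = 2, b_2 = 1.

b_0 = 1, b_1 = 2, b_2 = 1.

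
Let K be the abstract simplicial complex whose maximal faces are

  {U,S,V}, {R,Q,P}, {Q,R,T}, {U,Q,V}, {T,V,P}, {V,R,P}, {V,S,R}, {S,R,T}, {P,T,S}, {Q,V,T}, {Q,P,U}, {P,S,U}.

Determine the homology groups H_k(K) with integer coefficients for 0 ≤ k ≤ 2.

We work with the vertex ordering P < Q < R < S < T < U < V. The simplices of K, each written with vertices in increasing order, are:

  0-simplices (7): P, Q, R, S, T, U, V
  1-simplices (18): PQ, PR, PS, PT, PU, PV, QR, QT, QU, QV, RS, RT, RV, ST, SU, SV, TV, UV
  2-simplices (12): PQR, PQU, PRV, PST, PSU, PTV, QRT, QTV, QUV, RST, RSV, SUV

Hence C_0 ≅ Z^7, C_1 ≅ Z^18, C_2 ≅ Z^12.

Boundary ∂_1: C_1 → C_0 sends each edge [p,q] (with p < q) to q − p. For instance
  ∂RV = V − R.
As a 7×18 matrix over Z this has rank 6, with invariant factors (1,1,1,1,1,1).

Boundary ∂_2: C_2 → C_1 sends each 2-simplex [p,q,r] to [q,r] − [p,r] + [p,q]. For instance
  ∂QTV = TV − QV + QT,
  ∂QUV = UV − QV + QU.
This gives a 18×12 integer matrix of rank 12; reducing to Smith normal form yields diagonal entries (1,1,1,1,1,1,1,1,1,1,1,2).

Reading off H_k = ker ∂_k / im ∂_{k+1}:

  H_0: rank C_0 − rank ∂_1 = 7 − 6 = 1, and the invariant factors of ∂_1 are all 1, so H_0 ≅ Z.
  H_1: rank ker ∂_1 − rank ∂_2 = (18 − 6) − 12 = 0, and ∂_2 has invariant factor 2 > 1, so H_1 ≅ Z/2Z.
  H_2: rank ker ∂_2 − rank ∂_3 = (12 − 12) − 0 = 0, and there is no ∂_3, so H_2 ≅ 0.

As a check, the Euler characteristic is 7 − 18 + 12 = 1, which agrees with 1 − 0 + 0 = 1.

H_0 = Z,  H_1 = Z/2Z,  H_2 = 0.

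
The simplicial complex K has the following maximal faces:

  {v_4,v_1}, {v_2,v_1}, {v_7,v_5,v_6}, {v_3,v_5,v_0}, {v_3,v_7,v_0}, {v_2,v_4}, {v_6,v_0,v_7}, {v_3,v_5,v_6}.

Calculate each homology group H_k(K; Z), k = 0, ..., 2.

We work with the vertex ordering v_0 < v_1 < v_2 < v_3 < v_4 < v_5 < v_6 < v_7. The simplices of K, each written with vertices in increasing order, are:

  0-simplices (8): [v_0], [v_1], [v_2], [v_3], [v_4], [v_5], [v_6], [v_7]
  1-simplices (13): [v_0,v_3], [v_0,v_5], [v_0,v_6], [v_0,v_7], [v_1,v_2], [v_1,v_4], [v_2,v_4], [v_3,v_5], [v_3,v_6], [v_3,v_7], [v_5,v_6], [v_5,v_7], [v_6,v_7]
  2-simplices (5): [v_0,v_3,v_5], [v_0,v_3,v_7], [v_0,v_6,v_7], [v_3,v_5,v_6], [v_5,v_6,v_7]

giving chain groups C_0 ≅ Z^8, C_1 ≅ Z^13, C_2 ≅ Z^5.

Boundary ∂_1: C_1 → C_0 sends each edge [p,q] (with p < q) to q − p. For instance
  ∂[v_3,v_7] = [v_7] − [v_3].
As a 8×13 matrix over Z this has rank 6, with invariant factors (1,1,1,1,1,1).

Boundary ∂_2: C_2 → C_1 maps a triangle to the signed sum of its edges. For instance
  ∂[v_0,v_3,v_7] = [v_3,v_7] − [v_0,v_7] + [v_0,v_3],
  ∂[v_0,v_6,v_7] = [v_6,v_7] − [v_0,v_7] + [v_0,v_6].
The 13×5 boundary matrix has rank 5 and Smith normal form diag(1,1,1,1,1).

Computing H_k = (kernel of ∂_k) / (image of ∂_{k+1}):

  H_0: rank C_0 − rank ∂_1 = 8 − 6 = 2, and the invariant factors of ∂_1 are all 1, so H_0 = Z^2.
  H_1: rank ker ∂_1 − rank ∂_2 = (13 − 6) − 5 = 2, and the invariant factors of ∂_2 are all 1, so H_1 = Z^2.
  H_2: rank ker ∂_2 − rank ∂_3 = (5 − 5) − 0 = 0, and there is no ∂_3, so H_2 = 0.

(K is a triangulation of the disjoint union of the circle S^1 and the Möbius band.)

H_0 = Z^2,  H_1 = Z^2,  H_2 = 0.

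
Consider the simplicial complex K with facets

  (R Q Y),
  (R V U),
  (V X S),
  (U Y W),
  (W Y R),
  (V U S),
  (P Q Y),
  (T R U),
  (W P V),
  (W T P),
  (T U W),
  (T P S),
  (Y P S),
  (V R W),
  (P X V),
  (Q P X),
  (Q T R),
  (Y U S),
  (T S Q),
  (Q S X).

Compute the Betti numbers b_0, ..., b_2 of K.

K has 10 vertices, 30 edges, 20 triangles.
rank ∂_0 = 0, rank ∂_1 = 9 ⇒ b_0 = 10 − 0 − 9 = 1; all invariant factors of ∂_1 are 1 so no torsion. So H_0 ≅ Z.
rank ∂_1 = 9, rank ∂_2 = 20 ⇒ b_1 = 30 − 9 − 20 = 1; ∂_2 has invariant factor(s) [2] giving torsion. So H_1 ≅ Z ⊕ Z/2.
rank ∂_2 = 20, rank ∂_3 = 0 ⇒ b_2 = 20 − 20 − 0 = 0. So H_2 ≅ 0.

b_0 = 1, b_1 = 1, b_2 = 0.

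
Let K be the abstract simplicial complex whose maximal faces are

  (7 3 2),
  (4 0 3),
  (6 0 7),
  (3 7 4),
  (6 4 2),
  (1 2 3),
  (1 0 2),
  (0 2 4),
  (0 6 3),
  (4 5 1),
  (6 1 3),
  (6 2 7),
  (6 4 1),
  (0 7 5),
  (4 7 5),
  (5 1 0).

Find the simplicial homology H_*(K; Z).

H_0 = Z,  H_1 = Z^2,  H_2 = Z.

K has 8 vertices, 24 edges, 16 triangles.
rank ∂_0 = 0, rank ∂_1 = 7 ⇒ b_0 = 8 − 0 − 7 = 1; all invariant factors of ∂_1 are 1 so no torsion. So H_0 = Z.
rank ∂_1 = 7, rank ∂_2 = 15 ⇒ b_1 = 24 − 7 − 15 = 2; all invariant factors of ∂_2 are 1 so no torsion. So H_1 = Z^2.
rank ∂_2 = 15, rank ∂_3 = 0 ⇒ b_2 = 16 − 15 − 0 = 1. So H_2 = Z.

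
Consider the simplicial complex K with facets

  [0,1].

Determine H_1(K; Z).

We work with the vertex ordering 0 < 1. The simplices of K, each written with vertices in increasing order, are:

  0-simplices (2): [0], [1]
  1-simplices (1): [0,1]

giving chain groups C_0 ≅ Z^2, C_1 ≅ Z^1.

Boundary ∂_1: C_1 → C_0 sends each edge [p,q] (with p < q) to q − p.
As a 2×1 matrix over Z this has rank 1, with invariant factors (1).

From H_k ≅ ker(∂_k) / im(∂_{k+1}) we obtain:

  H_1: rank ker ∂_1 − rank ∂_2 = (1 − 1) − 0 = 0, and there is no ∂_2, so H_1 ≅ 0.

H_1 ≅ 0.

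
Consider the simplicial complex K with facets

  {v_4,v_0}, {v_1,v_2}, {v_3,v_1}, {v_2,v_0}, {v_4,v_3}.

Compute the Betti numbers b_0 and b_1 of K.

b_0 = 1, b_1 = 1.

Take the total order v_0 < v_1 < v_2 < v_3 < v_4 on the vertex set. Then K (dimension 1) consists of the simplices:

  0-simplices (5): [v_0], [v_1], [v_2], [v_3], [v_4]
  1-simplices (5): [v_0,v_2], [v_0,v_4], [v_1,v_2], [v_1,v_3], [v_3,v_4]

Hence C_0 ≅ Z^5, C_1 ≅ Z^5.

Boundary ∂_1: C_1 → C_0 maps an edge to its endpoints' difference, ∂[p,q] = q − p.
The 5×5 boundary matrix has rank 4 and Smith normal form diag(1,1,1,1).

Now H_k = ker ∂_k / im ∂_{k+1}, so:

  H_0: rank C_0 − rank ∂_1 = 5 − 4 = 1, and the invariant factors of ∂_1 are all 1, so H_0 = Z.
  H_1: rank ker ∂_1 − rank ∂_2 = (5 − 4) − 0 = 1, and there is no ∂_2, so H_1 = Z.

Hence the Betti numbers are b_0 = 1, b_1 = 1.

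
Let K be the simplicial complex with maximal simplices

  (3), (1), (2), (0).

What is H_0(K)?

Fix the vertex order 0 < 1 < 2 < 3 and write every simplex with vertices in increasing order. Then dim K = 0 and the simplices of K are:

  0-simplices (4): [0], [1], [2], [3]

giving chain groups C_0 ≅ Z^4.

From H_k ≅ ker(∂_k) / im(∂_{k+1}) we obtain:

  H_0: rank C_0 − rank ∂_1 = 4 − 0 = 4, and there is no ∂_1, so H_0 ≅ Z^4.

H_0 ≅ Z^4.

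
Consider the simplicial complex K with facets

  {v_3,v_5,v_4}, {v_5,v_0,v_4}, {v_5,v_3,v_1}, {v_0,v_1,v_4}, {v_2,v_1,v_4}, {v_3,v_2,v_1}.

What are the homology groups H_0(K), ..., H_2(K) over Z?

H_0 ≅ Z,  H_1 ≅ Z,  H_2 = 0.

Take the total order v_0 < v_1 < v_2 < v_3 < v_4 < v_5 on the vertex set. Then K (dimension 2) consists of the simplices:

  0-simplices (6): [v_0], [v_1], [v_2], [v_3], [v_4], [v_5]
  1-simplices (12): [v_0,v_1], [v_0,v_4], [v_0,v_5], [v_1,v_2], [v_1,v_3], [v_1,v_4], [v_1,v_5], [v_2,v_3], [v_2,v_4], [v_3,v_4], [v_3,v_5], [v_4,v_5]
  2-simplices (6): [v_0,v_1,v_4], [v_0,v_4,v_5], [v_1,v_2,v_3], [v_1,v_2,v_4], [v_1,v_3,v_5], [v_3,v_4,v_5]

giving chain groups C_0 ≅ Z^6, C_1 ≅ Z^12, C_2 ≅ Z^6.

The boundary map ∂_1: C_1 → C_0 maps an edge to its endpoints' difference, ∂[p,q] = q − p. For instance
  ∂[v_3,v_4] = [v_4] − [v_3].
The resulting 6×12 matrix has rank 5, and its Smith normal form has invariant factors (1,1,1,1,1).

The boundary map ∂_2: C_2 → C_1 maps a triangle to the signed sum of its edges. For instance
  ∂[v_0,v_4,v_5] = [v_4,v_5] − [v_0,v_5] + [v_0,v_4],
  ∂[v_1,v_2,v_3] = [v_2,v_3] − [v_1,v_3] + [v_1,v_2].
As a 12×6 matrix over Z this has rank 6, with invariant factors (1,1,1,1,1,1).

From H_k ≅ ker(∂_k) / im(∂_{k+1}) we obtain:

  H_0: rank C_0 − rank ∂_1 = 6 − 5 = 1, and the invariant factors of ∂_1 are all 1, so H_0 ≅ Z.
  H_1: rank ker ∂_1 − rank ∂_2 = (12 − 5) − 6 = 1, and the invariant factors of ∂_2 are all 1, so H_1 ≅ Z.
  H_2: rank ker ∂_2 − rank ∂_3 = (6 − 6) − 0 = 0, and there is no ∂_3, so H_2 ≅ 0.

As a check, the Euler characteristic is 6 − 12 + 6 = 0, which agrees with 1 − 1 + 0 = 0.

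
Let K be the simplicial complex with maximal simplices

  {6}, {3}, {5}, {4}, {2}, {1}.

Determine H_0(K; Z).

H_0 ≅ Z^6.

Order the vertices as 1 < 2 < 3 < 4 < 5 < 6. Listing each simplex with vertices in this order, K has dimension 0 with simplices:

  0-simplices (6): [1], [2], [3], [4], [5], [6]

Hence C_0 ≅ Z^6.

Reading off H_k = ker ∂_k / im ∂_{k+1}:

  H_0: rank C_0 − rank ∂_1 = 6 − 0 = 6, and there is no ∂_1, so H_0 ≅ Z^6.

(K is a triangulation of the disjoint union of a set of 2 points and a set of 4 points.)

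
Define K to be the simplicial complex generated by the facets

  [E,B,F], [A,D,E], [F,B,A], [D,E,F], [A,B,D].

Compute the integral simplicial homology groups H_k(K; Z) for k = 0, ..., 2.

H_0 = Z,  H_1 = Z,  H_2 = 0.

Fix the vertex order A < B < D < E < F and write every simplex with vertices in increasing order. Then dim K = 2 and the simplices of K are:

  0-simplices (5): A, B, D, E, F
  1-simplices (10): AB, AD, AE, AF, BD, BE, BF, DE, DF, EF
  2-simplices (5): ABD, ABF, ADE, BEF, DEF

so the chain groups are C_0 ≅ Z^5, C_1 ≅ Z^10, C_2 ≅ Z^5.

The boundary map ∂_1: C_1 → C_0 is given by ∂[p,q] = [q] − [p].
The 5×10 boundary matrix has rank 4 and Smith normal form diag(1,1,1,1).

Boundary ∂_2: C_2 → C_1 acts by ∂[p,q,r] = [q,r] − [p,r] + [p,q]. For instance
  ∂ABD = BD − AD + AB,
  ∂DEF = EF − DF + DE.
The resulting 10×5 matrix has rank 5, and its Smith normal form has invariant factors (1,1,1,1,1).

Now H_k = ker ∂_k / im ∂_{k+1}, so:

  H_0: rank C_0 − rank ∂_1 = 5 − 4 = 1, and the invariant factors of ∂_1 are all 1, so H_0 ≅ Z.
  H_1: rank ker ∂_1 − rank ∂_2 = (10 − 4) − 5 = 1, and the invariant factors of ∂_2 are all 1, so H_1 ≅ Z.
  H_2: rank ker ∂_2 − rank ∂_3 = (5 − 5) − 0 = 0, and there is no ∂_3, so H_2 ≅ 0.

As a check, the Euler characteristic is 5 − 10 + 5 = 0, which agrees with 1 − 1 + 0 = 0.
(K is a triangulation of the Möbius band.)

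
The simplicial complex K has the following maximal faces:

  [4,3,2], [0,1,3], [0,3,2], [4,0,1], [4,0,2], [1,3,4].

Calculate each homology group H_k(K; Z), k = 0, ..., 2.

Order the vertices as 0 < 1 < 2 < 3 < 4. Listing each simplex with vertices in this order, K has dimension 2 with simplices:

  0-simplices (5): [0], [1], [2], [3], [4]
  1-simplices (9): [0,1], [0,2], [0,3], [0,4], [1,3], [1,4], [2,3], [2,4], [3,4]
  2-simplices (6): [0,1,3], [0,1,4], [0,2,3], [0,2,4], [1,3,4], [2,3,4]

giving chain groups C_0 ≅ Z^5, C_1 ≅ Z^9, C_2 ≅ Z^6.

The boundary map ∂_1: C_1 → C_0 sends each edge [p,q] (with p < q) to q − p.
As a 5×9 matrix over Z this has rank 4, with invariant factors (1,1,1,1).

The boundary map ∂_2: C_2 → C_1 maps a triangle to the signed sum of its edges. For instance
  ∂[1,3,4] = [3,4] − [1,4] + [1,3],
  ∂[0,1,3] = [1,3] − [0,3] + [0,1].
The resulting 9×6 matrix has rank 5, and its Smith normal form has invariant factors (1,1,1,1,1).

From H_k ≅ ker(∂_k) / im(∂_{k+1}) we obtain:

  H_0: rank C_0 − rank ∂_1 = 5 − 4 = 1, and the invariant factors of ∂_1 are all 1, so H_0 = Z.
  H_1: rank ker ∂_1 − rank ∂_2 = (9 − 4) − 5 = 0, and the invariant factors of ∂_2 are all 1, so H_1 = 0.
  H_2: rank ker ∂_2 − rank ∂_3 = (6 − 5) − 0 = 1, and there is no ∂_3, so H_2 = Z.

As a check, the Euler characteristic is 5 − 9 + 6 = 2, which agrees with 1 − 0 + 1 = 2.
(K is a triangulation of the 2-sphere S^2.)

H_0 = Z,  H_1 = 0,  H_2 = Z.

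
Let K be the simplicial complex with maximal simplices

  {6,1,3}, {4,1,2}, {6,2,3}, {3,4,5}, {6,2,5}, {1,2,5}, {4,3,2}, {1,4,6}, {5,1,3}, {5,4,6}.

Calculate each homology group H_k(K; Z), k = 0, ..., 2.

H_0 = Z,  H_1 = Z/2,  H_2 = 0.

Take the total order 1 < 2 < 3 < 4 < 5 < 6 on the vertex set. Then K (dimension 2) consists of the simplices:

  0-simplices (6): [1], [2], [3], [4], [5], [6]
  1-simplices (15): [1,2], [1,3], [1,4], [1,5], [1,6], [2,3], [2,4], [2,5], [2,6], [3,4], [3,5], [3,6], [4,5], [4,6], [5,6]
  2-simplices (10): [1,2,4], [1,2,5], [1,3,5], [1,3,6], [1,4,6], [2,3,4], [2,3,6], [2,5,6], [3,4,5], [4,5,6]

giving chain groups C_0 ≅ Z^6, C_1 ≅ Z^15, C_2 ≅ Z^10.

The boundary map ∂_1: C_1 → C_0 sends each edge [p,q] (with p < q) to q − p.
As a 6×15 matrix over Z this has rank 5, with invariant factors (1,1,1,1,1).

Boundary ∂_2: C_2 → C_1 acts by ∂[p,q,r] = [q,r] − [p,r] + [p,q]. For instance
  ∂[1,3,6] = [3,6] − [1,6] + [1,3],
  ∂[2,3,4] = [3,4] − [2,4] + [2,3].
As a 15×10 matrix over Z this has rank 10, with invariant factors (1,1,1,1,1,1,1,1,1,2).

From H_k ≅ ker(∂_k) / im(∂_{k+1}) we obtain:

  H_0: rank C_0 − rank ∂_1 = 6 − 5 = 1, and the invariant factors of ∂_1 are all 1, so H_0 = Z.
  H_1: rank ker ∂_1 − rank ∂_2 = (15 − 5) − 10 = 0, and ∂_2 has invariant factor 2 > 1, so H_1 = Z/2.
  H_2: rank ker ∂_2 − rank ∂_3 = (10 − 10) − 0 = 0, and there is no ∂_3, so H_2 = 0.

As a check, the Euler characteristic is 6 − 15 + 10 = 1, which agrees with 1 − 0 + 0 = 1.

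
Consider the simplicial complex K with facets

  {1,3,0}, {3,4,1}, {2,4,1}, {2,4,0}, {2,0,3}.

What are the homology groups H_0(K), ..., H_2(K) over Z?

Take the total order 0 < 1 < 2 < 3 < 4 on the vertex set. Then K (dimension 2) consists of the simplices:

  0-simplices (5): [0], [1], [2], [3], [4]
  1-simplices (10): [0,1], [0,2], [0,3], [0,4], [1,2], [1,3], [1,4], [2,3], [2,4], [3,4]
  2-simplices (5): [0,1,3], [0,2,3], [0,2,4], [1,2,4], [1,3,4]

Hence C_0 ≅ Z^5, C_1 ≅ Z^10, C_2 ≅ Z^5.

The boundary map ∂_1: C_1 → C_0 maps an edge to its endpoints' difference, ∂[p,q] = q − p. For instance
  ∂[1,2] = [2] − [1].
The 5×10 boundary matrix has rank 4 and Smith normal form diag(1,1,1,1).

The boundary map ∂_2: C_2 → C_1 sends each 2-simplex [p,q,r] to [q,r] − [p,r] + [p,q]. For instance
  ∂[1,3,4] = [3,4] − [1,4] + [1,3],
  ∂[0,1,3] = [1,3] − [0,3] + [0,1].
The 10×5 boundary matrix has rank 5 and Smith normal form diag(1,1,1,1,1).

Computing H_k = (kernel of ∂_k) / (image of ∂_{k+1}):

  H_0: rank C_0 − rank ∂_1 = 5 − 4 = 1, and the invariant factors of ∂_1 are all 1, so H_0 = Z.
  H_1: rank ker ∂_1 − rank ∂_2 = (10 − 4) − 5 = 1, and the invariant factors of ∂_2 are all 1, so H_1 = Z.
  H_2: rank ker ∂_2 − rank ∂_3 = (5 − 5) − 0 = 0, and there is no ∂_3, so H_2 = 0.

H_0 = Z,  H_1 = Z,  H_2 = 0.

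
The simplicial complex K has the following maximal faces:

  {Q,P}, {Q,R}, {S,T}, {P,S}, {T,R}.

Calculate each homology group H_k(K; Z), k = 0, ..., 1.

H_0 ≅ Z,  H_1 ≅ Z.

We work with the vertex ordering P < Q < R < S < T. The simplices of K, each written with vertices in increasing order, are:

  0-simplices (5): P, Q, R, S, T
  1-simplices (5): PQ, PS, QR, RT, ST

giving chain groups C_0 ≅ Z^5, C_1 ≅ Z^5.

Boundary ∂_1: C_1 → C_0 maps an edge to its endpoints' difference, ∂[p,q] = q − p. For instance
  ∂PQ = Q − P.
The 5×5 boundary matrix has rank 4 and Smith normal form diag(1,1,1,1).

Reading off H_k = ker ∂_k / im ∂_{k+1}:

  H_0: rank C_0 − rank ∂_1 = 5 − 4 = 1, and the invariant factors of ∂_1 are all 1, so H_0 = Z.
  H_1: rank ker ∂_1 − rank ∂_2 = (5 − 4) − 0 = 1, and there is no ∂_2, so H_1 = Z.

(K is a triangulation of the circle S^1.)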